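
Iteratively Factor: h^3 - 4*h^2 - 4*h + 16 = (h - 4)*(h^2 - 4) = (h - 4)*(h - 2)*(h + 2)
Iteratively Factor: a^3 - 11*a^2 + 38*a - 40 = (a - 2)*(a^2 - 9*a + 20) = (a - 4)*(a - 2)*(a - 5)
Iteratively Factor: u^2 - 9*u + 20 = (u - 4)*(u - 5)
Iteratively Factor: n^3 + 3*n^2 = (n)*(n^2 + 3*n) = n*(n + 3)*(n)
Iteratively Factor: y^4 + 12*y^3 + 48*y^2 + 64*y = (y + 4)*(y^3 + 8*y^2 + 16*y) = y*(y + 4)*(y^2 + 8*y + 16) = y*(y + 4)^2*(y + 4)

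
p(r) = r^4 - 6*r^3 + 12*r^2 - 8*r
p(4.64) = 85.37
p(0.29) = -1.45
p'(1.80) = 0.21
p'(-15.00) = -17918.00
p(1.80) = -0.01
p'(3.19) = 15.24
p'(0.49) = -0.09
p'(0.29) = -2.46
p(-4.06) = 903.53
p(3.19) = 5.38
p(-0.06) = 0.52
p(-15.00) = 73695.00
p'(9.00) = 1666.00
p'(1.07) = 1.97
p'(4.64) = 115.42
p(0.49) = -1.69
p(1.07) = -0.86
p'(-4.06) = -669.84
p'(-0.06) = -9.51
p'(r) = 4*r^3 - 18*r^2 + 24*r - 8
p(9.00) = 3087.00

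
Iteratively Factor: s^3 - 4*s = (s - 2)*(s^2 + 2*s) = (s - 2)*(s + 2)*(s)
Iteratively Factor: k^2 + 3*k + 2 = (k + 1)*(k + 2)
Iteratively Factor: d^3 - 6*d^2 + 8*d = (d - 4)*(d^2 - 2*d) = d*(d - 4)*(d - 2)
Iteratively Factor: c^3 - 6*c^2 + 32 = (c + 2)*(c^2 - 8*c + 16) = (c - 4)*(c + 2)*(c - 4)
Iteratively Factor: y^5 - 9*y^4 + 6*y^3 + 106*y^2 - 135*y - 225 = (y - 3)*(y^4 - 6*y^3 - 12*y^2 + 70*y + 75) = (y - 5)*(y - 3)*(y^3 - y^2 - 17*y - 15) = (y - 5)^2*(y - 3)*(y^2 + 4*y + 3) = (y - 5)^2*(y - 3)*(y + 1)*(y + 3)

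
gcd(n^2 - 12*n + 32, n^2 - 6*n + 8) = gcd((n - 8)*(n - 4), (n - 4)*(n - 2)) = n - 4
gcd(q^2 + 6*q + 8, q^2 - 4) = q + 2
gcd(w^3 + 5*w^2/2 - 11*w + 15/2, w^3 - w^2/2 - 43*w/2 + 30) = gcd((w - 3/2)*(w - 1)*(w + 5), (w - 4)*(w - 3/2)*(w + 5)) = w^2 + 7*w/2 - 15/2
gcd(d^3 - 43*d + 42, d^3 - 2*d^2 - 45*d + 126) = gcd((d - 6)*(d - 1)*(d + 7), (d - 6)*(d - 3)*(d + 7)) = d^2 + d - 42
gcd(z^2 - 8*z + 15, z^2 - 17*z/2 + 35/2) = z - 5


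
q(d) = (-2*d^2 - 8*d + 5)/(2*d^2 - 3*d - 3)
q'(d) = (3 - 4*d)*(-2*d^2 - 8*d + 5)/(2*d^2 - 3*d - 3)^2 + (-4*d - 8)/(2*d^2 - 3*d - 3) = (22*d^2 - 8*d + 39)/(4*d^4 - 12*d^3 - 3*d^2 + 18*d + 9)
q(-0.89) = 8.40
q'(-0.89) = 40.40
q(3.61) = -4.08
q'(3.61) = 1.98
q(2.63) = -10.15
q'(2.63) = 19.63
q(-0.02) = -1.76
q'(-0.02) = 4.53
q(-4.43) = 0.02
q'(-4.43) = 0.21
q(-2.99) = 0.46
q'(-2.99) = 0.46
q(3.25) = -5.03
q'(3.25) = 3.50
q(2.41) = -18.68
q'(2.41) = 76.76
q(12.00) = -1.52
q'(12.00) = 0.05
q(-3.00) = 0.46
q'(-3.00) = 0.45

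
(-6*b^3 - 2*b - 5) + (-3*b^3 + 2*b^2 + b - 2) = -9*b^3 + 2*b^2 - b - 7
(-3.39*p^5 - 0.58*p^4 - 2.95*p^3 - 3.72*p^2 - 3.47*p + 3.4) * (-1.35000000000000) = 4.5765*p^5 + 0.783*p^4 + 3.9825*p^3 + 5.022*p^2 + 4.6845*p - 4.59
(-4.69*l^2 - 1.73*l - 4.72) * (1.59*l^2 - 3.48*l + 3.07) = -7.4571*l^4 + 13.5705*l^3 - 15.8827*l^2 + 11.1145*l - 14.4904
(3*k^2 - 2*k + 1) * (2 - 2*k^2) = -6*k^4 + 4*k^3 + 4*k^2 - 4*k + 2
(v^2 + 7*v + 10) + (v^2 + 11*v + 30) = 2*v^2 + 18*v + 40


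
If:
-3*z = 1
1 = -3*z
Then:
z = -1/3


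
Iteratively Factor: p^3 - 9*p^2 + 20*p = (p - 4)*(p^2 - 5*p) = p*(p - 4)*(p - 5)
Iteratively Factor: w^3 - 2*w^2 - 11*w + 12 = (w - 4)*(w^2 + 2*w - 3) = (w - 4)*(w - 1)*(w + 3)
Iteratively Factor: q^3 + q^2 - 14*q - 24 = (q + 2)*(q^2 - q - 12) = (q + 2)*(q + 3)*(q - 4)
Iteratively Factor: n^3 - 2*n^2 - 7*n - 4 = (n + 1)*(n^2 - 3*n - 4) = (n + 1)^2*(n - 4)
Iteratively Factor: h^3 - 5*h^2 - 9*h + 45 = (h - 5)*(h^2 - 9) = (h - 5)*(h - 3)*(h + 3)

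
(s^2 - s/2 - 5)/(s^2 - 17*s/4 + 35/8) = 4*(s + 2)/(4*s - 7)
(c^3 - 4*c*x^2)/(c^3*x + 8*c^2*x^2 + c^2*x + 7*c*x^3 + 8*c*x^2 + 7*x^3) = c*(c^2 - 4*x^2)/(x*(c^3 + 8*c^2*x + c^2 + 7*c*x^2 + 8*c*x + 7*x^2))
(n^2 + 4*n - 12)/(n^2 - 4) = (n + 6)/(n + 2)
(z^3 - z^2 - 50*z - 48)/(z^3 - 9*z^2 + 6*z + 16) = (z + 6)/(z - 2)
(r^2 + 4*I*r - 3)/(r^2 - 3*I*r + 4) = (r + 3*I)/(r - 4*I)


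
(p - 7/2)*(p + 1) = p^2 - 5*p/2 - 7/2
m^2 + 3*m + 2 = (m + 1)*(m + 2)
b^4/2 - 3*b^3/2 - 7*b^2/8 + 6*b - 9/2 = (b/2 + 1)*(b - 2)*(b - 3/2)^2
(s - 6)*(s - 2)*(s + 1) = s^3 - 7*s^2 + 4*s + 12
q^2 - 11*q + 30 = (q - 6)*(q - 5)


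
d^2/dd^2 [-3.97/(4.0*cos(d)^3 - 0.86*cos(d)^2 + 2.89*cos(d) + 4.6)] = (-1760.394074*(0.805910006715917*sin(d)^2 + 0.115513767629281*cos(d) - 1.0)^2*sin(d)^2 + (-23.3833*cos(d) + 6.8284*cos(2*d) - 35.73*cos(3*d))*(4.0*cos(d)^3 - 0.86*cos(d)^2 + 2.89*cos(d) + 4.6))/(4.0*cos(d)^3 - 0.86*cos(d)^2 + 2.89*cos(d) + 4.6)^3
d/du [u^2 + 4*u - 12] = 2*u + 4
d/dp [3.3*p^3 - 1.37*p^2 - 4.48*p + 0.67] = 9.9*p^2 - 2.74*p - 4.48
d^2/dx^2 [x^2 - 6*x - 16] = 2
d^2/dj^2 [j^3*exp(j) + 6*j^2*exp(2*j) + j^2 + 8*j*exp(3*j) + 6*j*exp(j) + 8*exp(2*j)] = j^3*exp(j) + 24*j^2*exp(2*j) + 6*j^2*exp(j) + 72*j*exp(3*j) + 48*j*exp(2*j) + 12*j*exp(j) + 48*exp(3*j) + 44*exp(2*j) + 12*exp(j) + 2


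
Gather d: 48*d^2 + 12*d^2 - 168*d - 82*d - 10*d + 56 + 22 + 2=60*d^2 - 260*d + 80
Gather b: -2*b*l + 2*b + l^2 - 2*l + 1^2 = b*(2 - 2*l) + l^2 - 2*l + 1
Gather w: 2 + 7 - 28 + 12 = -7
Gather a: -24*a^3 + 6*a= -24*a^3 + 6*a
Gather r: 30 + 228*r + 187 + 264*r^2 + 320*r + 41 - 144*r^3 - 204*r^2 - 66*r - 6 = -144*r^3 + 60*r^2 + 482*r + 252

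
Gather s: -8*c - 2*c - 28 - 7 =-10*c - 35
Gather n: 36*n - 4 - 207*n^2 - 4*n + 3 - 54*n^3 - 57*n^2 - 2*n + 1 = -54*n^3 - 264*n^2 + 30*n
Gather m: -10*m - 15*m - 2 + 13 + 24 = 35 - 25*m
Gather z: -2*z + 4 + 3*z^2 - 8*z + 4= 3*z^2 - 10*z + 8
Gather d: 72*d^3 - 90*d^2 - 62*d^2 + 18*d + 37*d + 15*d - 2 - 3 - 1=72*d^3 - 152*d^2 + 70*d - 6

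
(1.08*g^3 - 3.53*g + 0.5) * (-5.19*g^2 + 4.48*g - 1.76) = -5.6052*g^5 + 4.8384*g^4 + 16.4199*g^3 - 18.4094*g^2 + 8.4528*g - 0.88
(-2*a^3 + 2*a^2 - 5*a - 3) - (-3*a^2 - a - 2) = -2*a^3 + 5*a^2 - 4*a - 1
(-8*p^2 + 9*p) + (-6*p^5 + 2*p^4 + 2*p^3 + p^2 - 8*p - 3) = -6*p^5 + 2*p^4 + 2*p^3 - 7*p^2 + p - 3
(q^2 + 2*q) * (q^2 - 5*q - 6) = q^4 - 3*q^3 - 16*q^2 - 12*q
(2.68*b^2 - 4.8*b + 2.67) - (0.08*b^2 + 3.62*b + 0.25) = 2.6*b^2 - 8.42*b + 2.42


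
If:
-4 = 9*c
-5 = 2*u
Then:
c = -4/9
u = -5/2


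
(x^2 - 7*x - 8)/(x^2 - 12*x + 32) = (x + 1)/(x - 4)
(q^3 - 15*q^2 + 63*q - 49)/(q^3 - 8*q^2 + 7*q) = (q - 7)/q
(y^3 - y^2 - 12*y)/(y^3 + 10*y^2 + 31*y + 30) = y*(y - 4)/(y^2 + 7*y + 10)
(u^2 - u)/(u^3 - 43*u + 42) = u/(u^2 + u - 42)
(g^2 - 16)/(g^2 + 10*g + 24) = (g - 4)/(g + 6)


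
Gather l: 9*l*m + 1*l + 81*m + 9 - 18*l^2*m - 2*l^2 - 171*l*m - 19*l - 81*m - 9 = l^2*(-18*m - 2) + l*(-162*m - 18)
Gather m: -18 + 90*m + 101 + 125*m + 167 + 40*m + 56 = 255*m + 306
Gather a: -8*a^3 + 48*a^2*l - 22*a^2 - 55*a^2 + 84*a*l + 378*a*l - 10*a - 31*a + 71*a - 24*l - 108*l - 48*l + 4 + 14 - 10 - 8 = -8*a^3 + a^2*(48*l - 77) + a*(462*l + 30) - 180*l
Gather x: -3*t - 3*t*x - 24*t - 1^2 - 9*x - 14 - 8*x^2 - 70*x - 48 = -27*t - 8*x^2 + x*(-3*t - 79) - 63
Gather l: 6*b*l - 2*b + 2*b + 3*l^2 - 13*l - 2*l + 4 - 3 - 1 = 3*l^2 + l*(6*b - 15)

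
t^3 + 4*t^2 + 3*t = t*(t + 1)*(t + 3)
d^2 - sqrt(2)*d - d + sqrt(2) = (d - 1)*(d - sqrt(2))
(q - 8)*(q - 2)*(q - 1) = q^3 - 11*q^2 + 26*q - 16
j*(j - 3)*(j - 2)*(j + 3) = j^4 - 2*j^3 - 9*j^2 + 18*j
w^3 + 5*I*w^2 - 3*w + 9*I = (w - I)*(w + 3*I)^2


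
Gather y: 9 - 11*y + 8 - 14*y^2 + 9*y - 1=-14*y^2 - 2*y + 16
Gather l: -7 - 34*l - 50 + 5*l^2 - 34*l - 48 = 5*l^2 - 68*l - 105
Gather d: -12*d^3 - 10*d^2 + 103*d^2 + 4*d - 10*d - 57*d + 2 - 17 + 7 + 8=-12*d^3 + 93*d^2 - 63*d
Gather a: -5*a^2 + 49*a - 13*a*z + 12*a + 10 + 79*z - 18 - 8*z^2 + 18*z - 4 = -5*a^2 + a*(61 - 13*z) - 8*z^2 + 97*z - 12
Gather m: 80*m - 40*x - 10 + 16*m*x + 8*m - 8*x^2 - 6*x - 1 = m*(16*x + 88) - 8*x^2 - 46*x - 11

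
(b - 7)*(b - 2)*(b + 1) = b^3 - 8*b^2 + 5*b + 14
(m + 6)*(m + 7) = m^2 + 13*m + 42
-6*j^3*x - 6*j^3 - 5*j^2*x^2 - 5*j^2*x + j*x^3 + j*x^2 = (-6*j + x)*(j + x)*(j*x + j)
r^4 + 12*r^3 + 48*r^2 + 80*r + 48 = (r + 2)^3*(r + 6)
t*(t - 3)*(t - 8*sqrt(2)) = t^3 - 8*sqrt(2)*t^2 - 3*t^2 + 24*sqrt(2)*t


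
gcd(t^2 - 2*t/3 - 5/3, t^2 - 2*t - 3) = t + 1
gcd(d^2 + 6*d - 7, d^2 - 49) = d + 7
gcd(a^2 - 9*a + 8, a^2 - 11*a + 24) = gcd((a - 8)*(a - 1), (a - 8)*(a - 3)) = a - 8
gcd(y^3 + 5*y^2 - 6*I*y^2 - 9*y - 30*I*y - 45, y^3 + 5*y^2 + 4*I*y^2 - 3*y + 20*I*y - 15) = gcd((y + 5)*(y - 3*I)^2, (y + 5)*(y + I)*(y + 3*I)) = y + 5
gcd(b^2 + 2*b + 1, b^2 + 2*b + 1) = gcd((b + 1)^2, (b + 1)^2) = b^2 + 2*b + 1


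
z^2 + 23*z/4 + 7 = (z + 7/4)*(z + 4)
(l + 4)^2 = l^2 + 8*l + 16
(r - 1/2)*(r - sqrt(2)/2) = r^2 - sqrt(2)*r/2 - r/2 + sqrt(2)/4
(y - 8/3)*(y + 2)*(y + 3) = y^3 + 7*y^2/3 - 22*y/3 - 16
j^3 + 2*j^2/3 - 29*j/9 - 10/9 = (j - 5/3)*(j + 1/3)*(j + 2)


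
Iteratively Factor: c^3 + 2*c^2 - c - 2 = (c + 1)*(c^2 + c - 2) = (c - 1)*(c + 1)*(c + 2)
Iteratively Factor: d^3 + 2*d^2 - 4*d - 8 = (d + 2)*(d^2 - 4) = (d - 2)*(d + 2)*(d + 2)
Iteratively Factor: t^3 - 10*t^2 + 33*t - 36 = (t - 3)*(t^2 - 7*t + 12) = (t - 3)^2*(t - 4)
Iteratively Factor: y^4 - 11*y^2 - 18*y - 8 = (y + 1)*(y^3 - y^2 - 10*y - 8) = (y + 1)*(y + 2)*(y^2 - 3*y - 4) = (y - 4)*(y + 1)*(y + 2)*(y + 1)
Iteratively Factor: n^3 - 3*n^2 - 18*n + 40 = (n + 4)*(n^2 - 7*n + 10) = (n - 2)*(n + 4)*(n - 5)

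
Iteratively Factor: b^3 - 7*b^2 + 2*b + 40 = (b - 4)*(b^2 - 3*b - 10) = (b - 4)*(b + 2)*(b - 5)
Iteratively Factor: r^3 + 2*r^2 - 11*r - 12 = (r - 3)*(r^2 + 5*r + 4) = (r - 3)*(r + 1)*(r + 4)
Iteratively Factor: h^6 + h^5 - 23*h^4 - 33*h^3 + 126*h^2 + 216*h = (h + 3)*(h^5 - 2*h^4 - 17*h^3 + 18*h^2 + 72*h) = (h - 4)*(h + 3)*(h^4 + 2*h^3 - 9*h^2 - 18*h) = (h - 4)*(h + 2)*(h + 3)*(h^3 - 9*h) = (h - 4)*(h + 2)*(h + 3)^2*(h^2 - 3*h) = (h - 4)*(h - 3)*(h + 2)*(h + 3)^2*(h)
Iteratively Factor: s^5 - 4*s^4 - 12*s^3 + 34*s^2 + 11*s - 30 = (s - 1)*(s^4 - 3*s^3 - 15*s^2 + 19*s + 30) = (s - 1)*(s + 3)*(s^3 - 6*s^2 + 3*s + 10) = (s - 5)*(s - 1)*(s + 3)*(s^2 - s - 2) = (s - 5)*(s - 1)*(s + 1)*(s + 3)*(s - 2)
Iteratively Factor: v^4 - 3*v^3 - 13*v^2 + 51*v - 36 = (v - 3)*(v^3 - 13*v + 12) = (v - 3)*(v - 1)*(v^2 + v - 12) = (v - 3)^2*(v - 1)*(v + 4)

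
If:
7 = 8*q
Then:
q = 7/8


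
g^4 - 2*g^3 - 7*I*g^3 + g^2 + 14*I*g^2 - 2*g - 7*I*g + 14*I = (g - 2)*(g - 7*I)*(g - I)*(g + I)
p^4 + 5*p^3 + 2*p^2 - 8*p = p*(p - 1)*(p + 2)*(p + 4)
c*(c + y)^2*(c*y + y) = c^4*y + 2*c^3*y^2 + c^3*y + c^2*y^3 + 2*c^2*y^2 + c*y^3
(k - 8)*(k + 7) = k^2 - k - 56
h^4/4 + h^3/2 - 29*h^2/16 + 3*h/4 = h*(h/4 + 1)*(h - 3/2)*(h - 1/2)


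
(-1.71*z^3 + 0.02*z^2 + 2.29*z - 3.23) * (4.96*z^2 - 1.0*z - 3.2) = -8.4816*z^5 + 1.8092*z^4 + 16.8104*z^3 - 18.3748*z^2 - 4.098*z + 10.336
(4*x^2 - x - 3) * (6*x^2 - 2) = 24*x^4 - 6*x^3 - 26*x^2 + 2*x + 6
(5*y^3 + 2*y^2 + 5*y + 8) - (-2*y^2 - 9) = 5*y^3 + 4*y^2 + 5*y + 17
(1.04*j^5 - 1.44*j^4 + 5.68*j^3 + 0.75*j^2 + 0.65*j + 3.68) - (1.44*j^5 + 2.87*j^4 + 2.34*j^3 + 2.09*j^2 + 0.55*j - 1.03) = -0.4*j^5 - 4.31*j^4 + 3.34*j^3 - 1.34*j^2 + 0.1*j + 4.71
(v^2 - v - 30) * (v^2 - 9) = v^4 - v^3 - 39*v^2 + 9*v + 270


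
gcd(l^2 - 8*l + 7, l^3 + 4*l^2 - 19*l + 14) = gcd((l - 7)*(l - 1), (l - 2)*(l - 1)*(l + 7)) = l - 1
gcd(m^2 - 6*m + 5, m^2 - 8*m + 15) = m - 5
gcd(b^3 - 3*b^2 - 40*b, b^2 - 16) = 1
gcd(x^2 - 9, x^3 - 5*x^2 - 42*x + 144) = x - 3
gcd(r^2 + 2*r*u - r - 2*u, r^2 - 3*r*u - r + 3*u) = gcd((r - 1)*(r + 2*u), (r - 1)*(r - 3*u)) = r - 1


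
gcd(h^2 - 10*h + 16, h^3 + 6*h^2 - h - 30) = h - 2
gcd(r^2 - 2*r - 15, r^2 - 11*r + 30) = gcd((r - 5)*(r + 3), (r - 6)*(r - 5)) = r - 5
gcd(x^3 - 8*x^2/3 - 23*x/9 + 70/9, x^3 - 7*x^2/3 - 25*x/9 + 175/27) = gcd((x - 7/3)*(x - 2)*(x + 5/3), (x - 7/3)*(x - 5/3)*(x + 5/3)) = x^2 - 2*x/3 - 35/9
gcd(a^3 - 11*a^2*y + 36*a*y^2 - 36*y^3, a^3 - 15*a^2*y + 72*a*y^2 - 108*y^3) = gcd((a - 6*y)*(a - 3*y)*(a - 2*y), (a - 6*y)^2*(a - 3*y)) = a^2 - 9*a*y + 18*y^2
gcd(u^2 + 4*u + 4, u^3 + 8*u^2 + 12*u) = u + 2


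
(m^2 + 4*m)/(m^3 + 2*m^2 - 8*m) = 1/(m - 2)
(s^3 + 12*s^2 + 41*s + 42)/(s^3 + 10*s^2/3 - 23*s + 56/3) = 3*(s^2 + 5*s + 6)/(3*s^2 - 11*s + 8)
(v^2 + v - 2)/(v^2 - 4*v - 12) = (v - 1)/(v - 6)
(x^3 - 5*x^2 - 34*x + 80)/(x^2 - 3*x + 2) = (x^2 - 3*x - 40)/(x - 1)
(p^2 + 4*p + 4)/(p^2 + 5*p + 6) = (p + 2)/(p + 3)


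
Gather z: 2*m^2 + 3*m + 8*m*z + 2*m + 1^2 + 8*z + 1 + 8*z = 2*m^2 + 5*m + z*(8*m + 16) + 2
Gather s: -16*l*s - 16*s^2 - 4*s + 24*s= -16*s^2 + s*(20 - 16*l)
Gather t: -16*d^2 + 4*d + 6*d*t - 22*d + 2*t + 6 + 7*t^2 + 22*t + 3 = -16*d^2 - 18*d + 7*t^2 + t*(6*d + 24) + 9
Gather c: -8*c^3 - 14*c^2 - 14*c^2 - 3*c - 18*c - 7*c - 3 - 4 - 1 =-8*c^3 - 28*c^2 - 28*c - 8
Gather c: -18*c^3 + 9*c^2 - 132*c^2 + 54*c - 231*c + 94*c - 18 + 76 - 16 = -18*c^3 - 123*c^2 - 83*c + 42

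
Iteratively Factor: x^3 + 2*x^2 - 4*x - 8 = (x + 2)*(x^2 - 4) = (x + 2)^2*(x - 2)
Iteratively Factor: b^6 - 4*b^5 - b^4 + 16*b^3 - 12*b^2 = (b - 2)*(b^5 - 2*b^4 - 5*b^3 + 6*b^2) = b*(b - 2)*(b^4 - 2*b^3 - 5*b^2 + 6*b) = b*(b - 2)*(b - 1)*(b^3 - b^2 - 6*b) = b^2*(b - 2)*(b - 1)*(b^2 - b - 6) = b^2*(b - 3)*(b - 2)*(b - 1)*(b + 2)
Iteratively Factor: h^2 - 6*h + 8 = (h - 2)*(h - 4)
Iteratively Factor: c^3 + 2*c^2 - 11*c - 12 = (c + 1)*(c^2 + c - 12) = (c + 1)*(c + 4)*(c - 3)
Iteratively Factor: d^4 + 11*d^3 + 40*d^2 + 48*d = (d + 4)*(d^3 + 7*d^2 + 12*d) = (d + 3)*(d + 4)*(d^2 + 4*d) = d*(d + 3)*(d + 4)*(d + 4)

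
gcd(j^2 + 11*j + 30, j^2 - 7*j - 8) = 1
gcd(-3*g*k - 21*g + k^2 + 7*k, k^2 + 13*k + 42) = k + 7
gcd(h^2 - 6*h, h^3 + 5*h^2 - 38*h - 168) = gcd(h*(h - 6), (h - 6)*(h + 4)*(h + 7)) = h - 6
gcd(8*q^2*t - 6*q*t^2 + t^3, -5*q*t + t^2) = t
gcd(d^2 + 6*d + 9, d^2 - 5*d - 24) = d + 3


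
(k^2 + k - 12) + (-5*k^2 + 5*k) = -4*k^2 + 6*k - 12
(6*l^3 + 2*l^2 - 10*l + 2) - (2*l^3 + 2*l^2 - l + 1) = 4*l^3 - 9*l + 1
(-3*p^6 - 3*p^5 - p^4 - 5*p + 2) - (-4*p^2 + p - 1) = -3*p^6 - 3*p^5 - p^4 + 4*p^2 - 6*p + 3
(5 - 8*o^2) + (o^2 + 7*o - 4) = -7*o^2 + 7*o + 1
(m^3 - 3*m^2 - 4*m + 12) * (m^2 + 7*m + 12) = m^5 + 4*m^4 - 13*m^3 - 52*m^2 + 36*m + 144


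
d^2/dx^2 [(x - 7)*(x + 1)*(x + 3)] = 6*x - 6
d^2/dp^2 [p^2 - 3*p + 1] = 2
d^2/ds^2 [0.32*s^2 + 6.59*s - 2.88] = 0.640000000000000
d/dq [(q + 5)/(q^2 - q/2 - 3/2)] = 2*(2*q^2 - q - (q + 5)*(4*q - 1) - 3)/(-2*q^2 + q + 3)^2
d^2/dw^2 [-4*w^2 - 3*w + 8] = -8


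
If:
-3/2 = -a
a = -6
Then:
No Solution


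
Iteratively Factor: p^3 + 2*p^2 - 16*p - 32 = (p + 4)*(p^2 - 2*p - 8) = (p + 2)*(p + 4)*(p - 4)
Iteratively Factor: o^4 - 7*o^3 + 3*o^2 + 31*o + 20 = (o - 5)*(o^3 - 2*o^2 - 7*o - 4) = (o - 5)*(o - 4)*(o^2 + 2*o + 1) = (o - 5)*(o - 4)*(o + 1)*(o + 1)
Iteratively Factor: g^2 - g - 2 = (g - 2)*(g + 1)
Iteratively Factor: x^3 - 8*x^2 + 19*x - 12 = (x - 4)*(x^2 - 4*x + 3) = (x - 4)*(x - 3)*(x - 1)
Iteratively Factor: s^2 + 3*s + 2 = (s + 2)*(s + 1)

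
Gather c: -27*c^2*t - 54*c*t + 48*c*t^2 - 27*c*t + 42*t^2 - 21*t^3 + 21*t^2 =-27*c^2*t + c*(48*t^2 - 81*t) - 21*t^3 + 63*t^2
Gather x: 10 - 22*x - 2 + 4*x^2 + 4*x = 4*x^2 - 18*x + 8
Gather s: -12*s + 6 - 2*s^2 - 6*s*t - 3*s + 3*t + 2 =-2*s^2 + s*(-6*t - 15) + 3*t + 8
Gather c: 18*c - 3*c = 15*c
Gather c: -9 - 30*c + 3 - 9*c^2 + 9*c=-9*c^2 - 21*c - 6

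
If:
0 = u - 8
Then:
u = 8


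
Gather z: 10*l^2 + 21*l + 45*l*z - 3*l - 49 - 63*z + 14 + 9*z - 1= 10*l^2 + 18*l + z*(45*l - 54) - 36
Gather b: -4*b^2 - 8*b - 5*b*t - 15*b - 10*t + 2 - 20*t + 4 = -4*b^2 + b*(-5*t - 23) - 30*t + 6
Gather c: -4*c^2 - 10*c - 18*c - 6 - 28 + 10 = -4*c^2 - 28*c - 24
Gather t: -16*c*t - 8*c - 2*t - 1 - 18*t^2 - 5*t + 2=-8*c - 18*t^2 + t*(-16*c - 7) + 1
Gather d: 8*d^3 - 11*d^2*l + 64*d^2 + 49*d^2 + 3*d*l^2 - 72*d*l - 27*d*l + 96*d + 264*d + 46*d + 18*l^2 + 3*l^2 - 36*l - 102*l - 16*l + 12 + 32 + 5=8*d^3 + d^2*(113 - 11*l) + d*(3*l^2 - 99*l + 406) + 21*l^2 - 154*l + 49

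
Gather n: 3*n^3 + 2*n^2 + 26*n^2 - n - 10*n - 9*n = 3*n^3 + 28*n^2 - 20*n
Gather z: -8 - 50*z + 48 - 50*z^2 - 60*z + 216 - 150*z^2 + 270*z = -200*z^2 + 160*z + 256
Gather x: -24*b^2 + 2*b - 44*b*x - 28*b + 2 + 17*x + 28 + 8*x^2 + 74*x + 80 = -24*b^2 - 26*b + 8*x^2 + x*(91 - 44*b) + 110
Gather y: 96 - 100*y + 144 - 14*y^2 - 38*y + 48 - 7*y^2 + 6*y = -21*y^2 - 132*y + 288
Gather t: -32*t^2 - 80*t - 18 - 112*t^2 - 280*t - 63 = -144*t^2 - 360*t - 81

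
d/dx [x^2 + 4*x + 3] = 2*x + 4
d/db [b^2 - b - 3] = 2*b - 1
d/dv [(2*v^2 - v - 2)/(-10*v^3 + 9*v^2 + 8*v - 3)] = (20*v^4 - 20*v^3 - 35*v^2 + 24*v + 19)/(100*v^6 - 180*v^5 - 79*v^4 + 204*v^3 + 10*v^2 - 48*v + 9)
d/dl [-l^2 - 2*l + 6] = -2*l - 2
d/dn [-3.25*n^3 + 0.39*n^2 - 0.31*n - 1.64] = -9.75*n^2 + 0.78*n - 0.31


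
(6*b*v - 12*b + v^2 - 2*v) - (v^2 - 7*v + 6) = 6*b*v - 12*b + 5*v - 6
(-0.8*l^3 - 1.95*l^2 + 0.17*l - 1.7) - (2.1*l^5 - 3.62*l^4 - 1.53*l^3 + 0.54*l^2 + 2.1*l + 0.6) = -2.1*l^5 + 3.62*l^4 + 0.73*l^3 - 2.49*l^2 - 1.93*l - 2.3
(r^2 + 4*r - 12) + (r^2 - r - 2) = 2*r^2 + 3*r - 14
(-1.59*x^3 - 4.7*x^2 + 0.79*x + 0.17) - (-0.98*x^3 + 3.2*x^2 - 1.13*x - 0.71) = -0.61*x^3 - 7.9*x^2 + 1.92*x + 0.88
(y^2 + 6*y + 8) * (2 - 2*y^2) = -2*y^4 - 12*y^3 - 14*y^2 + 12*y + 16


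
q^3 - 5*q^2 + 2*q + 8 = (q - 4)*(q - 2)*(q + 1)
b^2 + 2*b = b*(b + 2)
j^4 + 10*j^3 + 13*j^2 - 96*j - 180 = (j - 3)*(j + 2)*(j + 5)*(j + 6)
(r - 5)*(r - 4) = r^2 - 9*r + 20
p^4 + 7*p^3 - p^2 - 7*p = p*(p - 1)*(p + 1)*(p + 7)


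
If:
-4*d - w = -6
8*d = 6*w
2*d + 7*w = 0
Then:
No Solution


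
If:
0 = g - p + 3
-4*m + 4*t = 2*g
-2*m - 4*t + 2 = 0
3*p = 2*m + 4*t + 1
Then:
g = -2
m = 1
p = 1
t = 0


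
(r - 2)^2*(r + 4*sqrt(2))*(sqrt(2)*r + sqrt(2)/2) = sqrt(2)*r^4 - 7*sqrt(2)*r^3/2 + 8*r^3 - 28*r^2 + 2*sqrt(2)*r^2 + 2*sqrt(2)*r + 16*r + 16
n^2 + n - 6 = (n - 2)*(n + 3)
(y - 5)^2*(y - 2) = y^3 - 12*y^2 + 45*y - 50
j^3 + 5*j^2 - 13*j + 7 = (j - 1)^2*(j + 7)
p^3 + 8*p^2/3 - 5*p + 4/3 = (p - 1)*(p - 1/3)*(p + 4)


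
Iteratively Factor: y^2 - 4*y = (y - 4)*(y)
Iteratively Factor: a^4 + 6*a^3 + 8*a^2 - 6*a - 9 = (a + 3)*(a^3 + 3*a^2 - a - 3) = (a + 3)^2*(a^2 - 1) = (a + 1)*(a + 3)^2*(a - 1)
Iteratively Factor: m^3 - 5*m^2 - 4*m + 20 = (m - 2)*(m^2 - 3*m - 10) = (m - 2)*(m + 2)*(m - 5)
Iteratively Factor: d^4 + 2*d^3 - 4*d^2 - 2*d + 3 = (d - 1)*(d^3 + 3*d^2 - d - 3) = (d - 1)*(d + 1)*(d^2 + 2*d - 3) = (d - 1)*(d + 1)*(d + 3)*(d - 1)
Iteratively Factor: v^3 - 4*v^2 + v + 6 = (v - 2)*(v^2 - 2*v - 3) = (v - 2)*(v + 1)*(v - 3)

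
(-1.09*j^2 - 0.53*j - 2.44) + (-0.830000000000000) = -1.09*j^2 - 0.53*j - 3.27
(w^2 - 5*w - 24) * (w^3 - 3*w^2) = w^5 - 8*w^4 - 9*w^3 + 72*w^2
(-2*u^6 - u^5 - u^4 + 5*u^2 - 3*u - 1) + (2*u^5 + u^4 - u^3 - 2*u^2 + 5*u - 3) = -2*u^6 + u^5 - u^3 + 3*u^2 + 2*u - 4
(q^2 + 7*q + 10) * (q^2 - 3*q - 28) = q^4 + 4*q^3 - 39*q^2 - 226*q - 280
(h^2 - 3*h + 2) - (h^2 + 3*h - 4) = 6 - 6*h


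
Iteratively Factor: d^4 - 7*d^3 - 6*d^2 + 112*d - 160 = (d - 5)*(d^3 - 2*d^2 - 16*d + 32) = (d - 5)*(d + 4)*(d^2 - 6*d + 8) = (d - 5)*(d - 2)*(d + 4)*(d - 4)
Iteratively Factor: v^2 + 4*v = (v + 4)*(v)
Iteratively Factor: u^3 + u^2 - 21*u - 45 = (u + 3)*(u^2 - 2*u - 15) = (u - 5)*(u + 3)*(u + 3)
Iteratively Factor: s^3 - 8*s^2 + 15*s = (s - 3)*(s^2 - 5*s) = (s - 5)*(s - 3)*(s)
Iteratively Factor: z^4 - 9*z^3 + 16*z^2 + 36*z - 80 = (z + 2)*(z^3 - 11*z^2 + 38*z - 40) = (z - 5)*(z + 2)*(z^2 - 6*z + 8) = (z - 5)*(z - 4)*(z + 2)*(z - 2)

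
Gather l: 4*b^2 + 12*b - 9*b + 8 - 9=4*b^2 + 3*b - 1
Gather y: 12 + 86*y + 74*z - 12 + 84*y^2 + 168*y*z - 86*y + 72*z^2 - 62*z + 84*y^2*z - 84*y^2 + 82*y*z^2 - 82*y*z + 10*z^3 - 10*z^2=84*y^2*z + y*(82*z^2 + 86*z) + 10*z^3 + 62*z^2 + 12*z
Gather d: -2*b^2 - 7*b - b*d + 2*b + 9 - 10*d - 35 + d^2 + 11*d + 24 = -2*b^2 - 5*b + d^2 + d*(1 - b) - 2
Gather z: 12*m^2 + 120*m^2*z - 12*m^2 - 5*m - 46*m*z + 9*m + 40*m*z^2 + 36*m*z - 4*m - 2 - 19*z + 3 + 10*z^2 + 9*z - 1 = z^2*(40*m + 10) + z*(120*m^2 - 10*m - 10)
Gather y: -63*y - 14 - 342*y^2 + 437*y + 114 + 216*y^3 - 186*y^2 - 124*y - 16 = 216*y^3 - 528*y^2 + 250*y + 84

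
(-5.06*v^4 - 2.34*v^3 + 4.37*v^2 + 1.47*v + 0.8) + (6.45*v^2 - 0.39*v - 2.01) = -5.06*v^4 - 2.34*v^3 + 10.82*v^2 + 1.08*v - 1.21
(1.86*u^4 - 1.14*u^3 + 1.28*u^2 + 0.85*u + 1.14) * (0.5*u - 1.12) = 0.93*u^5 - 2.6532*u^4 + 1.9168*u^3 - 1.0086*u^2 - 0.382*u - 1.2768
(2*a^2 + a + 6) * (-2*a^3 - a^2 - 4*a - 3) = -4*a^5 - 4*a^4 - 21*a^3 - 16*a^2 - 27*a - 18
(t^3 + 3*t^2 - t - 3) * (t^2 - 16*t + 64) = t^5 - 13*t^4 + 15*t^3 + 205*t^2 - 16*t - 192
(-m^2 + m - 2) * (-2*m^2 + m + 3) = 2*m^4 - 3*m^3 + 2*m^2 + m - 6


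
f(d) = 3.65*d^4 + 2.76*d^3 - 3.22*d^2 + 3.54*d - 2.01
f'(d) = 14.6*d^3 + 8.28*d^2 - 6.44*d + 3.54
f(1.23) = 10.96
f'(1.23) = 35.31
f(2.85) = 286.62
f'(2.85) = 390.42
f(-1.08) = -8.10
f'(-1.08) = 1.76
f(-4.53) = 1196.35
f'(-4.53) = -1154.59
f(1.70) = 38.75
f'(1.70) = 88.25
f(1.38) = 17.23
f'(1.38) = 48.79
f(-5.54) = 2848.47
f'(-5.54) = -2189.12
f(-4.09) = 762.19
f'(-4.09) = -830.51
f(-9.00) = 21640.92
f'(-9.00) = -9911.22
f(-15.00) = 174686.64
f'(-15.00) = -47311.86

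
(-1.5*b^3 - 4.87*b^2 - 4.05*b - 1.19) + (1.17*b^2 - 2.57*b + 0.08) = -1.5*b^3 - 3.7*b^2 - 6.62*b - 1.11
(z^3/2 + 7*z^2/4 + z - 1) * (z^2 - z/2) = z^5/2 + 3*z^4/2 + z^3/8 - 3*z^2/2 + z/2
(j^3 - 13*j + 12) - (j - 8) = j^3 - 14*j + 20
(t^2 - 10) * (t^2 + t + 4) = t^4 + t^3 - 6*t^2 - 10*t - 40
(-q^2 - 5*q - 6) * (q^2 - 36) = -q^4 - 5*q^3 + 30*q^2 + 180*q + 216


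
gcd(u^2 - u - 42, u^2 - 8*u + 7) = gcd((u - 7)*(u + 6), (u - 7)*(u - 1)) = u - 7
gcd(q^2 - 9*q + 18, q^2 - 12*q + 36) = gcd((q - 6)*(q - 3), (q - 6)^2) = q - 6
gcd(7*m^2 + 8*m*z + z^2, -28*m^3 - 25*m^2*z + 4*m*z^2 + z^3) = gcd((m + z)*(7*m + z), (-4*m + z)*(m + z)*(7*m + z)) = 7*m^2 + 8*m*z + z^2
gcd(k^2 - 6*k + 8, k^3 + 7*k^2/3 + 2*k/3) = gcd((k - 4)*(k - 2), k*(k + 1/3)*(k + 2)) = 1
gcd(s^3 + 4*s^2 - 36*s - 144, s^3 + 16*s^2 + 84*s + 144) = s^2 + 10*s + 24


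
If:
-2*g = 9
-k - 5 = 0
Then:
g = -9/2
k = -5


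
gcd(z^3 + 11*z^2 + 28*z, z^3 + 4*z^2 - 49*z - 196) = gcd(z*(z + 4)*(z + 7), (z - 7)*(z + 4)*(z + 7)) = z^2 + 11*z + 28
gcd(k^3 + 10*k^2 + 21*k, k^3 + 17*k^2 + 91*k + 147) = k^2 + 10*k + 21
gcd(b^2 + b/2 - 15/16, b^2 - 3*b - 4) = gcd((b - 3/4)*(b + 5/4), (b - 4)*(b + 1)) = 1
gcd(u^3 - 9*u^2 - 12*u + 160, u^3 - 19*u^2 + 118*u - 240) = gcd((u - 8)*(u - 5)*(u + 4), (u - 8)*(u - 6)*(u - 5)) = u^2 - 13*u + 40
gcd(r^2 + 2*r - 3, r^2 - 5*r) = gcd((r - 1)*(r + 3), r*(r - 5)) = 1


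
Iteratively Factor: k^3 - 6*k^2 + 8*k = (k - 2)*(k^2 - 4*k) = k*(k - 2)*(k - 4)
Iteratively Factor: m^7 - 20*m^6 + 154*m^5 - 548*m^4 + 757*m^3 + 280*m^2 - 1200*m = (m + 1)*(m^6 - 21*m^5 + 175*m^4 - 723*m^3 + 1480*m^2 - 1200*m) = (m - 5)*(m + 1)*(m^5 - 16*m^4 + 95*m^3 - 248*m^2 + 240*m) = (m - 5)*(m - 4)*(m + 1)*(m^4 - 12*m^3 + 47*m^2 - 60*m) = (m - 5)*(m - 4)^2*(m + 1)*(m^3 - 8*m^2 + 15*m) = m*(m - 5)*(m - 4)^2*(m + 1)*(m^2 - 8*m + 15) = m*(m - 5)*(m - 4)^2*(m - 3)*(m + 1)*(m - 5)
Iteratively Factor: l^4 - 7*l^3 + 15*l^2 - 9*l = (l - 1)*(l^3 - 6*l^2 + 9*l) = (l - 3)*(l - 1)*(l^2 - 3*l) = l*(l - 3)*(l - 1)*(l - 3)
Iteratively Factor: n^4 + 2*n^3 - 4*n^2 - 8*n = (n)*(n^3 + 2*n^2 - 4*n - 8) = n*(n + 2)*(n^2 - 4) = n*(n - 2)*(n + 2)*(n + 2)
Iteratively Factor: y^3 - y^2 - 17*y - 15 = (y + 1)*(y^2 - 2*y - 15) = (y - 5)*(y + 1)*(y + 3)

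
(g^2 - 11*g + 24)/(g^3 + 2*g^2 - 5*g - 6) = (g^2 - 11*g + 24)/(g^3 + 2*g^2 - 5*g - 6)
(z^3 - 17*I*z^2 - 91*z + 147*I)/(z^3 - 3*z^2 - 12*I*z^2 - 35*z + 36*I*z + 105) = (z^2 - 10*I*z - 21)/(z^2 - z*(3 + 5*I) + 15*I)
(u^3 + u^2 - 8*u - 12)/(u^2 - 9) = (u^2 + 4*u + 4)/(u + 3)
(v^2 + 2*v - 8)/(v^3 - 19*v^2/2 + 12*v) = 2*(v^2 + 2*v - 8)/(v*(2*v^2 - 19*v + 24))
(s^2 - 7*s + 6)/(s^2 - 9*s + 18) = (s - 1)/(s - 3)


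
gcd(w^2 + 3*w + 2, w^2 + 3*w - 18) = 1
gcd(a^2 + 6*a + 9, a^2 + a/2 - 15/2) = a + 3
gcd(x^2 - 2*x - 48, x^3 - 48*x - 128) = x - 8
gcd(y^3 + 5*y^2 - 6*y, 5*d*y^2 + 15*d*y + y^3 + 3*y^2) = y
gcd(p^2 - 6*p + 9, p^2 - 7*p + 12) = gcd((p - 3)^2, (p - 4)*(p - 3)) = p - 3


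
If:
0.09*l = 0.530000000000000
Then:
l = 5.89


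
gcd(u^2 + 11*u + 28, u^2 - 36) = 1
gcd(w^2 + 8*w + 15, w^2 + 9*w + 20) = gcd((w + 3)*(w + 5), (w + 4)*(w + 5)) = w + 5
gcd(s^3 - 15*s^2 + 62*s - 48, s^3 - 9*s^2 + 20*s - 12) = s^2 - 7*s + 6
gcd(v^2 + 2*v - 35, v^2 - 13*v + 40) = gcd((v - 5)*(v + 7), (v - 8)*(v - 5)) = v - 5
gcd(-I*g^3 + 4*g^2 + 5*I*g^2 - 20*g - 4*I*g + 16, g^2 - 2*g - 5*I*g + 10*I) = 1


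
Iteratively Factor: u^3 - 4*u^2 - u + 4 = (u + 1)*(u^2 - 5*u + 4) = (u - 1)*(u + 1)*(u - 4)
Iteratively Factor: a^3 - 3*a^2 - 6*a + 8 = (a + 2)*(a^2 - 5*a + 4) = (a - 4)*(a + 2)*(a - 1)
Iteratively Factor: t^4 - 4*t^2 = (t + 2)*(t^3 - 2*t^2) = t*(t + 2)*(t^2 - 2*t) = t^2*(t + 2)*(t - 2)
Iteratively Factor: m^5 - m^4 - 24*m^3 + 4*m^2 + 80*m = (m - 5)*(m^4 + 4*m^3 - 4*m^2 - 16*m) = (m - 5)*(m - 2)*(m^3 + 6*m^2 + 8*m) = (m - 5)*(m - 2)*(m + 2)*(m^2 + 4*m) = (m - 5)*(m - 2)*(m + 2)*(m + 4)*(m)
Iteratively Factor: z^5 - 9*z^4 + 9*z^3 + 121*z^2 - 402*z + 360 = (z + 4)*(z^4 - 13*z^3 + 61*z^2 - 123*z + 90) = (z - 2)*(z + 4)*(z^3 - 11*z^2 + 39*z - 45) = (z - 3)*(z - 2)*(z + 4)*(z^2 - 8*z + 15) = (z - 3)^2*(z - 2)*(z + 4)*(z - 5)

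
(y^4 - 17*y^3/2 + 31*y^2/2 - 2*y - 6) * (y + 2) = y^5 - 13*y^4/2 - 3*y^3/2 + 29*y^2 - 10*y - 12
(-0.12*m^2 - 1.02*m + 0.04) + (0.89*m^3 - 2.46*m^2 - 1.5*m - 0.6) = 0.89*m^3 - 2.58*m^2 - 2.52*m - 0.56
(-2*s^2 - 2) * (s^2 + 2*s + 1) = -2*s^4 - 4*s^3 - 4*s^2 - 4*s - 2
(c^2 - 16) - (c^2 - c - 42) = c + 26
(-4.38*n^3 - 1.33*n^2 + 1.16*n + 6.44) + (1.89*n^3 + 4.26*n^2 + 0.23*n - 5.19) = -2.49*n^3 + 2.93*n^2 + 1.39*n + 1.25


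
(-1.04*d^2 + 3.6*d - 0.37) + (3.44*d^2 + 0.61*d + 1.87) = 2.4*d^2 + 4.21*d + 1.5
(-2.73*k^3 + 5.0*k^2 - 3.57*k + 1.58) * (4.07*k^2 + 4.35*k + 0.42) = -11.1111*k^5 + 8.4745*k^4 + 6.0735*k^3 - 6.9989*k^2 + 5.3736*k + 0.6636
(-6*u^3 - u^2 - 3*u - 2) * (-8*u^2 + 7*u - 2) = 48*u^5 - 34*u^4 + 29*u^3 - 3*u^2 - 8*u + 4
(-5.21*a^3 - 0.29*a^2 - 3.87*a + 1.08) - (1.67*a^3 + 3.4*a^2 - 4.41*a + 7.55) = -6.88*a^3 - 3.69*a^2 + 0.54*a - 6.47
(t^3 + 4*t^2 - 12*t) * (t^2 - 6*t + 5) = t^5 - 2*t^4 - 31*t^3 + 92*t^2 - 60*t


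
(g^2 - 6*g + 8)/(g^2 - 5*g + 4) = (g - 2)/(g - 1)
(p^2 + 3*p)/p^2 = (p + 3)/p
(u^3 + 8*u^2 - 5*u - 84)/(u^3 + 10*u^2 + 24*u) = (u^2 + 4*u - 21)/(u*(u + 6))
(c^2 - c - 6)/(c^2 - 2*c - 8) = (c - 3)/(c - 4)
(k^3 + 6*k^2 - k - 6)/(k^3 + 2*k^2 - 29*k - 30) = (k - 1)/(k - 5)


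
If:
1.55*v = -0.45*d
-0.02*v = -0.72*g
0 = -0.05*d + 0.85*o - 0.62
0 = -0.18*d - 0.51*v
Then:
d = 0.00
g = 0.00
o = 0.73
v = 0.00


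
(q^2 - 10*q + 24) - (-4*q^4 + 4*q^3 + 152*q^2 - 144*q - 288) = 4*q^4 - 4*q^3 - 151*q^2 + 134*q + 312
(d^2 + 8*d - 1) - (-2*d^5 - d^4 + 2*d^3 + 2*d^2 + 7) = 2*d^5 + d^4 - 2*d^3 - d^2 + 8*d - 8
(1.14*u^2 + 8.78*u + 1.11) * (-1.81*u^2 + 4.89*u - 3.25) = -2.0634*u^4 - 10.3172*u^3 + 37.2201*u^2 - 23.1071*u - 3.6075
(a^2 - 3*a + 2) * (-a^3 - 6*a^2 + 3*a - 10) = -a^5 - 3*a^4 + 19*a^3 - 31*a^2 + 36*a - 20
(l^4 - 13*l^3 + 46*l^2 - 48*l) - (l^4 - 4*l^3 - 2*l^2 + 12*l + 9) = -9*l^3 + 48*l^2 - 60*l - 9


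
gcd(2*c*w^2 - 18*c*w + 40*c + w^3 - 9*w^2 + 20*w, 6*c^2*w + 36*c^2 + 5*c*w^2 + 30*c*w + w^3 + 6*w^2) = 2*c + w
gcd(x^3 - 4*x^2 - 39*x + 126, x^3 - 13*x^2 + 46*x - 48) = x - 3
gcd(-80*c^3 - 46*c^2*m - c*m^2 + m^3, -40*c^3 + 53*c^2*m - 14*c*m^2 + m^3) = 8*c - m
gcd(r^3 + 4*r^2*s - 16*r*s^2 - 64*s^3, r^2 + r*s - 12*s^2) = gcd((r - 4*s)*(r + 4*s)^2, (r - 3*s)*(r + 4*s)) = r + 4*s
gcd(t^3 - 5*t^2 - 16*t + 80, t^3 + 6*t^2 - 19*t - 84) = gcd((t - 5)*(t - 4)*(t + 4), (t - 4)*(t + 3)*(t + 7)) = t - 4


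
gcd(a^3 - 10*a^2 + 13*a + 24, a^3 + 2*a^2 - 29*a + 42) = a - 3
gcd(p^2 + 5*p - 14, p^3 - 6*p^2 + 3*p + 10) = p - 2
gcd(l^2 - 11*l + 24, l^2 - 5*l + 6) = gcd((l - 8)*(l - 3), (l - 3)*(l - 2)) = l - 3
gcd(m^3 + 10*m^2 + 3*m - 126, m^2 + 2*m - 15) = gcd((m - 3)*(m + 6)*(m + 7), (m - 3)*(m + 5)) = m - 3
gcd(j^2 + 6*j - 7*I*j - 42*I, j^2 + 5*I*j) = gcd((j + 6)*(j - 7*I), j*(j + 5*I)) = 1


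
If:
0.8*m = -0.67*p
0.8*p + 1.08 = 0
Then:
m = 1.13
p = -1.35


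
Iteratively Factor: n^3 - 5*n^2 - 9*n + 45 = (n - 5)*(n^2 - 9) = (n - 5)*(n + 3)*(n - 3)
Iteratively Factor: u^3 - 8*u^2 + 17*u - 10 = (u - 2)*(u^2 - 6*u + 5) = (u - 2)*(u - 1)*(u - 5)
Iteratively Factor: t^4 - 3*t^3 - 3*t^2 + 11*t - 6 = (t - 1)*(t^3 - 2*t^2 - 5*t + 6) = (t - 1)^2*(t^2 - t - 6) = (t - 1)^2*(t + 2)*(t - 3)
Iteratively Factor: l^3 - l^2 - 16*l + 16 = (l + 4)*(l^2 - 5*l + 4) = (l - 4)*(l + 4)*(l - 1)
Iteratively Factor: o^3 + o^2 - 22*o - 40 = (o - 5)*(o^2 + 6*o + 8) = (o - 5)*(o + 4)*(o + 2)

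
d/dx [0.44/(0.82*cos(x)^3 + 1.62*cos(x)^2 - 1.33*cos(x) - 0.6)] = (1.0824*cos(x)^2 + 1.4256*cos(x) - 0.5852)*sin(x)/(0.82*cos(x)^3 + 1.62*cos(x)^2 - 1.33*cos(x) - 0.6)^2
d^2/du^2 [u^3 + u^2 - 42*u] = 6*u + 2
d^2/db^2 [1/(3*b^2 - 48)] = 2*(3*b^2 + 16)/(3*(b^2 - 16)^3)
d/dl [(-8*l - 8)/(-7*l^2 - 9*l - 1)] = 8*(7*l^2 + 9*l - (l + 1)*(14*l + 9) + 1)/(7*l^2 + 9*l + 1)^2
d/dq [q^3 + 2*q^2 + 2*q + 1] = 3*q^2 + 4*q + 2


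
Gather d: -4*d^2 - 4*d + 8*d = -4*d^2 + 4*d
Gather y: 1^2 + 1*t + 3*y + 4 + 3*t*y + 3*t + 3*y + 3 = 4*t + y*(3*t + 6) + 8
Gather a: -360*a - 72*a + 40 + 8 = 48 - 432*a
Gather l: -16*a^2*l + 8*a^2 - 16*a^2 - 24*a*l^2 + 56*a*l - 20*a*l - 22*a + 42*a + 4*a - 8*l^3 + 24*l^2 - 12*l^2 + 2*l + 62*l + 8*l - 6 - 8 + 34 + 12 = -8*a^2 + 24*a - 8*l^3 + l^2*(12 - 24*a) + l*(-16*a^2 + 36*a + 72) + 32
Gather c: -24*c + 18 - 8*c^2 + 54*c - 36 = -8*c^2 + 30*c - 18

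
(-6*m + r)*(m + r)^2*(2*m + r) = -12*m^4 - 28*m^3*r - 19*m^2*r^2 - 2*m*r^3 + r^4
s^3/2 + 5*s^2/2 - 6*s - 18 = (s/2 + 1)*(s - 3)*(s + 6)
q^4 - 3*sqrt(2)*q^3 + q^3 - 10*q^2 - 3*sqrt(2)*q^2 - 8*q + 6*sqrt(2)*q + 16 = (q - 1)*(q + 2)*(q - 4*sqrt(2))*(q + sqrt(2))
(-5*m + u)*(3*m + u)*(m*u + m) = -15*m^3*u - 15*m^3 - 2*m^2*u^2 - 2*m^2*u + m*u^3 + m*u^2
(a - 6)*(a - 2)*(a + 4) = a^3 - 4*a^2 - 20*a + 48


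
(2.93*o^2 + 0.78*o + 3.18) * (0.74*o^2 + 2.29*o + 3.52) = 2.1682*o^4 + 7.2869*o^3 + 14.453*o^2 + 10.0278*o + 11.1936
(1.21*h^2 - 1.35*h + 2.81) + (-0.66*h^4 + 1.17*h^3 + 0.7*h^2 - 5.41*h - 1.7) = -0.66*h^4 + 1.17*h^3 + 1.91*h^2 - 6.76*h + 1.11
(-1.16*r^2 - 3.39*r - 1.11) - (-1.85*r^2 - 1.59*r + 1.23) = 0.69*r^2 - 1.8*r - 2.34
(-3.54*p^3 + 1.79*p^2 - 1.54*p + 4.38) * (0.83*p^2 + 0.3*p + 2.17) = -2.9382*p^5 + 0.4237*p^4 - 8.423*p^3 + 7.0577*p^2 - 2.0278*p + 9.5046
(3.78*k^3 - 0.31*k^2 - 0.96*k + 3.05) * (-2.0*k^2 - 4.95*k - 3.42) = -7.56*k^5 - 18.091*k^4 - 9.4731*k^3 - 0.2878*k^2 - 11.8143*k - 10.431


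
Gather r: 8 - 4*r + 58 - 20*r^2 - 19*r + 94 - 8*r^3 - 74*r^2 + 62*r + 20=-8*r^3 - 94*r^2 + 39*r + 180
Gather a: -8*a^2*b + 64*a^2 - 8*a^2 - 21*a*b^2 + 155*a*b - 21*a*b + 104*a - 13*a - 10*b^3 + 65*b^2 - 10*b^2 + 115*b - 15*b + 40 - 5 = a^2*(56 - 8*b) + a*(-21*b^2 + 134*b + 91) - 10*b^3 + 55*b^2 + 100*b + 35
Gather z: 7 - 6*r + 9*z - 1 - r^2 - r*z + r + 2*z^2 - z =-r^2 - 5*r + 2*z^2 + z*(8 - r) + 6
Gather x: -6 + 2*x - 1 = 2*x - 7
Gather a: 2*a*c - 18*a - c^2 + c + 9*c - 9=a*(2*c - 18) - c^2 + 10*c - 9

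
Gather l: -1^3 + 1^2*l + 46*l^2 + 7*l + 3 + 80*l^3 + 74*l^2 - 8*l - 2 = 80*l^3 + 120*l^2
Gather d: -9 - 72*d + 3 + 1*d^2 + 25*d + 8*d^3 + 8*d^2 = 8*d^3 + 9*d^2 - 47*d - 6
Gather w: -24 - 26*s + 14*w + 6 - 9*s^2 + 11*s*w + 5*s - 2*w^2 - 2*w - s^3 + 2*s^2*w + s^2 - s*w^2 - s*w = -s^3 - 8*s^2 - 21*s + w^2*(-s - 2) + w*(2*s^2 + 10*s + 12) - 18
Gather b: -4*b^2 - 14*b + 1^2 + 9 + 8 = -4*b^2 - 14*b + 18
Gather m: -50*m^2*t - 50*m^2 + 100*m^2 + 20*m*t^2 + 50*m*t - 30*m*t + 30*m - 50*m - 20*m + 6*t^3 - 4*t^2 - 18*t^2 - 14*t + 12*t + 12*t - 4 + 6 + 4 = m^2*(50 - 50*t) + m*(20*t^2 + 20*t - 40) + 6*t^3 - 22*t^2 + 10*t + 6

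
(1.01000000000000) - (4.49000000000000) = -3.48000000000000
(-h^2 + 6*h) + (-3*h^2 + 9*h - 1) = -4*h^2 + 15*h - 1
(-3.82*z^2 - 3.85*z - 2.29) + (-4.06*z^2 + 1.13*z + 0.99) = -7.88*z^2 - 2.72*z - 1.3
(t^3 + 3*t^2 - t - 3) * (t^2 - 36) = t^5 + 3*t^4 - 37*t^3 - 111*t^2 + 36*t + 108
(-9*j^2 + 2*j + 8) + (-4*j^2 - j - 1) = -13*j^2 + j + 7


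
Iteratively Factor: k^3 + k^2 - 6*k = (k - 2)*(k^2 + 3*k) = (k - 2)*(k + 3)*(k)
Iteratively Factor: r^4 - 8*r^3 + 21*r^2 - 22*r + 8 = (r - 4)*(r^3 - 4*r^2 + 5*r - 2) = (r - 4)*(r - 1)*(r^2 - 3*r + 2) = (r - 4)*(r - 2)*(r - 1)*(r - 1)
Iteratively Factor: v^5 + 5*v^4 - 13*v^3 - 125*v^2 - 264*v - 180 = (v + 2)*(v^4 + 3*v^3 - 19*v^2 - 87*v - 90) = (v + 2)^2*(v^3 + v^2 - 21*v - 45) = (v + 2)^2*(v + 3)*(v^2 - 2*v - 15) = (v + 2)^2*(v + 3)^2*(v - 5)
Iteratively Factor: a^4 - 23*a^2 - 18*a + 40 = (a + 4)*(a^3 - 4*a^2 - 7*a + 10) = (a + 2)*(a + 4)*(a^2 - 6*a + 5) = (a - 5)*(a + 2)*(a + 4)*(a - 1)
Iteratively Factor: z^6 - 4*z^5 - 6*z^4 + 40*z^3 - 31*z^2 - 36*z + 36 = (z - 3)*(z^5 - z^4 - 9*z^3 + 13*z^2 + 8*z - 12) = (z - 3)*(z + 3)*(z^4 - 4*z^3 + 3*z^2 + 4*z - 4) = (z - 3)*(z + 1)*(z + 3)*(z^3 - 5*z^2 + 8*z - 4) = (z - 3)*(z - 2)*(z + 1)*(z + 3)*(z^2 - 3*z + 2) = (z - 3)*(z - 2)^2*(z + 1)*(z + 3)*(z - 1)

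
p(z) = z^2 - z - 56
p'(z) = 2*z - 1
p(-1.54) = -52.09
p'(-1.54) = -4.08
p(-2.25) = -48.69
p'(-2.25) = -5.50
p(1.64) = -54.95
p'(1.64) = 2.28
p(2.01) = -53.97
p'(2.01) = 3.02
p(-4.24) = -33.78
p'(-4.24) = -9.48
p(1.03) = -55.97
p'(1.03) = 1.06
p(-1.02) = -53.94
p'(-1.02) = -3.04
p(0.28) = -56.20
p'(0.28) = -0.44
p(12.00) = 76.00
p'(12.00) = 23.00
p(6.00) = -26.00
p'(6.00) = 11.00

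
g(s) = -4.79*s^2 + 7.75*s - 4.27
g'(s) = 7.75 - 9.58*s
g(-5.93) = -218.67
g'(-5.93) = 64.56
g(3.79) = -43.70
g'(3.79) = -28.56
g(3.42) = -33.79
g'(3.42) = -25.01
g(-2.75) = -61.81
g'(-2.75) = 34.10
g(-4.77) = -150.22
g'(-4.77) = 53.45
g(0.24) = -2.69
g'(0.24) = 5.45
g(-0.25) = -6.51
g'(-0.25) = 10.14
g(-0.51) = -9.47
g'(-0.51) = 12.64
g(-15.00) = -1198.27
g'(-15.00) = 151.45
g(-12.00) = -787.03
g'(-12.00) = 122.71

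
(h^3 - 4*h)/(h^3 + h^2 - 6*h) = (h + 2)/(h + 3)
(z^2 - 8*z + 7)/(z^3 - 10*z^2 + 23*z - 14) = 1/(z - 2)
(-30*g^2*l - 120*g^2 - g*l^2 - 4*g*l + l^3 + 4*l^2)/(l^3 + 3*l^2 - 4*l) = (-30*g^2 - g*l + l^2)/(l*(l - 1))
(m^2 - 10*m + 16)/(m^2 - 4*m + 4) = (m - 8)/(m - 2)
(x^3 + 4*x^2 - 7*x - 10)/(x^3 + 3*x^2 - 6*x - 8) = (x + 5)/(x + 4)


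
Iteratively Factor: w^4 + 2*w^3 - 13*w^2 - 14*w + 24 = (w - 3)*(w^3 + 5*w^2 + 2*w - 8) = (w - 3)*(w + 2)*(w^2 + 3*w - 4) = (w - 3)*(w - 1)*(w + 2)*(w + 4)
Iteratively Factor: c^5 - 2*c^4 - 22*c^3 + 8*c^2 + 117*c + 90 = (c + 1)*(c^4 - 3*c^3 - 19*c^2 + 27*c + 90) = (c - 3)*(c + 1)*(c^3 - 19*c - 30) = (c - 3)*(c + 1)*(c + 3)*(c^2 - 3*c - 10) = (c - 5)*(c - 3)*(c + 1)*(c + 3)*(c + 2)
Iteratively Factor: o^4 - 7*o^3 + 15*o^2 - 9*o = (o - 3)*(o^3 - 4*o^2 + 3*o) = o*(o - 3)*(o^2 - 4*o + 3) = o*(o - 3)*(o - 1)*(o - 3)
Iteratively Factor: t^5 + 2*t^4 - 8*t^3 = (t)*(t^4 + 2*t^3 - 8*t^2) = t*(t - 2)*(t^3 + 4*t^2) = t^2*(t - 2)*(t^2 + 4*t) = t^2*(t - 2)*(t + 4)*(t)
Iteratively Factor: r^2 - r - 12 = (r - 4)*(r + 3)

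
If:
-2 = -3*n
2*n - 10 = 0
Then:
No Solution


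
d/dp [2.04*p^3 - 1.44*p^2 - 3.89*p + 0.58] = 6.12*p^2 - 2.88*p - 3.89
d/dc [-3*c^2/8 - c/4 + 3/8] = -3*c/4 - 1/4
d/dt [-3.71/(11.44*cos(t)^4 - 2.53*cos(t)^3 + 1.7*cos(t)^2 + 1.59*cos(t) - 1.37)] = (-169.7696*cos(t)^3 + 28.1589*cos(t)^2 - 12.614*cos(t) - 5.8989)*sin(t)/(11.44*cos(t)^4 - 2.53*cos(t)^3 + 1.7*cos(t)^2 + 1.59*cos(t) - 1.37)^2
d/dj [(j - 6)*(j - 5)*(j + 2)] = 3*j^2 - 18*j + 8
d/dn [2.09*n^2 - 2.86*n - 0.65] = 4.18*n - 2.86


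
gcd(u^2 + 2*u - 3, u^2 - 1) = u - 1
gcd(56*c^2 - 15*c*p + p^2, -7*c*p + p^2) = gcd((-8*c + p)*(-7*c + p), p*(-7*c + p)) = -7*c + p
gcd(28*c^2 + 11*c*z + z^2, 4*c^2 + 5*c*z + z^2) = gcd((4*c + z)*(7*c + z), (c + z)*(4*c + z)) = 4*c + z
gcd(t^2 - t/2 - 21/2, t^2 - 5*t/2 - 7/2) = t - 7/2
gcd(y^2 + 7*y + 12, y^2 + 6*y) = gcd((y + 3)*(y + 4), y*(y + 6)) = 1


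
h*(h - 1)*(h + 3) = h^3 + 2*h^2 - 3*h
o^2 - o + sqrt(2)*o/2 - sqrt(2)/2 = (o - 1)*(o + sqrt(2)/2)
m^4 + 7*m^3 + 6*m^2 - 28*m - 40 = (m - 2)*(m + 2)^2*(m + 5)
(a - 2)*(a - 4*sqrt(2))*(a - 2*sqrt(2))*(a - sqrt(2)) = a^4 - 7*sqrt(2)*a^3 - 2*a^3 + 14*sqrt(2)*a^2 + 28*a^2 - 56*a - 16*sqrt(2)*a + 32*sqrt(2)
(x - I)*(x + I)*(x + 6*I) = x^3 + 6*I*x^2 + x + 6*I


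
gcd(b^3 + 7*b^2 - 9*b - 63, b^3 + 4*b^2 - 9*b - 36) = b^2 - 9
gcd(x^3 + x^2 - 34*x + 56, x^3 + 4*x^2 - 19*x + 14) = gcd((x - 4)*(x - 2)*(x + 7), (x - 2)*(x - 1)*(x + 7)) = x^2 + 5*x - 14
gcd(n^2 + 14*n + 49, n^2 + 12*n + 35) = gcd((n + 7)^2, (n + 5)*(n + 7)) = n + 7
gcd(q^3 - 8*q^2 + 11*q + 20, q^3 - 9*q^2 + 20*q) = q^2 - 9*q + 20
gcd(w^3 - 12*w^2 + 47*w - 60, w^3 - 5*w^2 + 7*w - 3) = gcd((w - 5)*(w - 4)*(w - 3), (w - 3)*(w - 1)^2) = w - 3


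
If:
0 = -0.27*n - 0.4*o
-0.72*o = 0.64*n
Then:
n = 0.00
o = 0.00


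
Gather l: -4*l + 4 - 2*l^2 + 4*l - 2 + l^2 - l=-l^2 - l + 2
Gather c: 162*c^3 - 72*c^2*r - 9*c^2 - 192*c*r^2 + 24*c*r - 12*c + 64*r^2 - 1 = 162*c^3 + c^2*(-72*r - 9) + c*(-192*r^2 + 24*r - 12) + 64*r^2 - 1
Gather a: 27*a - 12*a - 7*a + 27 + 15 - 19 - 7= 8*a + 16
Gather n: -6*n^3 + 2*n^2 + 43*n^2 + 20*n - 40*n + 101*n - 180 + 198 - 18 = -6*n^3 + 45*n^2 + 81*n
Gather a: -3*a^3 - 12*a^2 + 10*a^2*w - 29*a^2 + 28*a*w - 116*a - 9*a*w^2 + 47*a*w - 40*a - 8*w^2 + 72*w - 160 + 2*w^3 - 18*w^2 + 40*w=-3*a^3 + a^2*(10*w - 41) + a*(-9*w^2 + 75*w - 156) + 2*w^3 - 26*w^2 + 112*w - 160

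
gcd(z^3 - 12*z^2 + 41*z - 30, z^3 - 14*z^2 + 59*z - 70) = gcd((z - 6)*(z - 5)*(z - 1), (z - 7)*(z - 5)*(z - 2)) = z - 5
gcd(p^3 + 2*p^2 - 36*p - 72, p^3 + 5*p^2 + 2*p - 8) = p + 2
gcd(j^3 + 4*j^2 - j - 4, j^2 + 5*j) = 1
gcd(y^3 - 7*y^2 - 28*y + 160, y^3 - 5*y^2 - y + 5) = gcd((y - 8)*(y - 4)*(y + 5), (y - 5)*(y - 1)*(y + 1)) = 1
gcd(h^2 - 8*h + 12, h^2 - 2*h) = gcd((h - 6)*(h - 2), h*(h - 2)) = h - 2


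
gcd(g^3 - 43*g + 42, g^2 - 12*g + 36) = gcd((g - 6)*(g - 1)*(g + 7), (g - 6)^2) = g - 6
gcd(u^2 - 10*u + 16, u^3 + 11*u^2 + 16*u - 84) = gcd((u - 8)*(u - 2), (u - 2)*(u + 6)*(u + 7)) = u - 2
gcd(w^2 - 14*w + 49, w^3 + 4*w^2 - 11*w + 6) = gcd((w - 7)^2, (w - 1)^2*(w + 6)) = 1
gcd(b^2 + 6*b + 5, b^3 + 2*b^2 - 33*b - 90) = b + 5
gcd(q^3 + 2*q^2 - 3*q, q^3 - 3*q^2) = q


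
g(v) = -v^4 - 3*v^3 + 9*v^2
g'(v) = -4*v^3 - 9*v^2 + 18*v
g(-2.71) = 71.87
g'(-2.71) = -35.27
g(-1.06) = 12.42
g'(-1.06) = -24.43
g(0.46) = 1.57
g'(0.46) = 5.99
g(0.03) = 0.01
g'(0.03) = 0.53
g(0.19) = 0.30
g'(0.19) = 3.07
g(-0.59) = 3.63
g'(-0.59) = -12.93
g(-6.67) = -688.64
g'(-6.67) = 666.50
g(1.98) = -3.37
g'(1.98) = -30.69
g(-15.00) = -38475.00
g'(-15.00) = 11205.00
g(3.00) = -81.00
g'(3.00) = -135.00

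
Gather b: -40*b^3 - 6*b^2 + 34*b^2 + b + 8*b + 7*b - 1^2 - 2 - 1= -40*b^3 + 28*b^2 + 16*b - 4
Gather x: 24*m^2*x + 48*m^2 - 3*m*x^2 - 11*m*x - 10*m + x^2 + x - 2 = 48*m^2 - 10*m + x^2*(1 - 3*m) + x*(24*m^2 - 11*m + 1) - 2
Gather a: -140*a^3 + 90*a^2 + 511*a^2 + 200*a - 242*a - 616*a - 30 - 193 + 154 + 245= -140*a^3 + 601*a^2 - 658*a + 176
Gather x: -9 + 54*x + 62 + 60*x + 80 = 114*x + 133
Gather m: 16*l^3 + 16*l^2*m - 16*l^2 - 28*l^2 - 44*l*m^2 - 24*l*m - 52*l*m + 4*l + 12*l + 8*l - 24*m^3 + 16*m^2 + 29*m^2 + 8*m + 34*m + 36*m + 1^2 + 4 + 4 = 16*l^3 - 44*l^2 + 24*l - 24*m^3 + m^2*(45 - 44*l) + m*(16*l^2 - 76*l + 78) + 9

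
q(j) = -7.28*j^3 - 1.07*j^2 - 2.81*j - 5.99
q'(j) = -21.84*j^2 - 2.14*j - 2.81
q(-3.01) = 191.31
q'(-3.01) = -194.24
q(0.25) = -6.87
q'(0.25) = -4.71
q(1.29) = -27.02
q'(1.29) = -41.91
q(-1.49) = 19.90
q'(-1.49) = -48.11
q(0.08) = -6.23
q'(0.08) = -3.12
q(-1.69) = 30.84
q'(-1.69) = -61.57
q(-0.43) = -4.40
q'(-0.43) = -5.93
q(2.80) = -182.06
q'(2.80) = -180.03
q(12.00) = -12773.63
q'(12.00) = -3173.45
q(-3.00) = 189.37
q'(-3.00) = -192.95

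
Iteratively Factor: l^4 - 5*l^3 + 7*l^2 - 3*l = (l - 1)*(l^3 - 4*l^2 + 3*l) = l*(l - 1)*(l^2 - 4*l + 3) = l*(l - 3)*(l - 1)*(l - 1)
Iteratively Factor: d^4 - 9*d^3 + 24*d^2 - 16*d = (d - 4)*(d^3 - 5*d^2 + 4*d) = (d - 4)^2*(d^2 - d) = d*(d - 4)^2*(d - 1)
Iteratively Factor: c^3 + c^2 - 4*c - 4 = (c + 2)*(c^2 - c - 2) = (c + 1)*(c + 2)*(c - 2)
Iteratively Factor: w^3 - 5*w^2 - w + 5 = (w + 1)*(w^2 - 6*w + 5) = (w - 1)*(w + 1)*(w - 5)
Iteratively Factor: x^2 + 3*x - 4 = (x - 1)*(x + 4)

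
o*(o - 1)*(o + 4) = o^3 + 3*o^2 - 4*o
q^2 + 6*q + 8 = (q + 2)*(q + 4)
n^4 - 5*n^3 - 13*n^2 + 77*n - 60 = (n - 5)*(n - 3)*(n - 1)*(n + 4)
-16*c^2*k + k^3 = k*(-4*c + k)*(4*c + k)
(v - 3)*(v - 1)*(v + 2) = v^3 - 2*v^2 - 5*v + 6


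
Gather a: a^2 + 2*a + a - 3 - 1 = a^2 + 3*a - 4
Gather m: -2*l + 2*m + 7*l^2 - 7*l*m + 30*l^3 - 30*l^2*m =30*l^3 + 7*l^2 - 2*l + m*(-30*l^2 - 7*l + 2)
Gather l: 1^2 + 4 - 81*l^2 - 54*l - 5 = -81*l^2 - 54*l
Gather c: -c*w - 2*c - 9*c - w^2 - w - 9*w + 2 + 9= c*(-w - 11) - w^2 - 10*w + 11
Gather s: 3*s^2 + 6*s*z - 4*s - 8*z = 3*s^2 + s*(6*z - 4) - 8*z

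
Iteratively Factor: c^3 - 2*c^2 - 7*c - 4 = (c + 1)*(c^2 - 3*c - 4) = (c - 4)*(c + 1)*(c + 1)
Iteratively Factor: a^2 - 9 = (a + 3)*(a - 3)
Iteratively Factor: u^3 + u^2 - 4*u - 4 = (u + 1)*(u^2 - 4) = (u + 1)*(u + 2)*(u - 2)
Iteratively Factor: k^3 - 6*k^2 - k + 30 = (k + 2)*(k^2 - 8*k + 15) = (k - 5)*(k + 2)*(k - 3)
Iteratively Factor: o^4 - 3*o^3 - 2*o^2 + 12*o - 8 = (o - 1)*(o^3 - 2*o^2 - 4*o + 8) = (o - 2)*(o - 1)*(o^2 - 4) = (o - 2)*(o - 1)*(o + 2)*(o - 2)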